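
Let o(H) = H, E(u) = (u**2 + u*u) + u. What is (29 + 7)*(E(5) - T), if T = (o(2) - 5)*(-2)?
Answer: 1764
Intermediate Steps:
E(u) = u + 2*u**2 (E(u) = (u**2 + u**2) + u = 2*u**2 + u = u + 2*u**2)
T = 6 (T = (2 - 5)*(-2) = -3*(-2) = 6)
(29 + 7)*(E(5) - T) = (29 + 7)*(5*(1 + 2*5) - 1*6) = 36*(5*(1 + 10) - 6) = 36*(5*11 - 6) = 36*(55 - 6) = 36*49 = 1764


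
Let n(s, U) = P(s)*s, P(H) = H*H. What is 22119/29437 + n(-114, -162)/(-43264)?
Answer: 5571145893/159195296 ≈ 34.996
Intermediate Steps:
P(H) = H**2
n(s, U) = s**3 (n(s, U) = s**2*s = s**3)
22119/29437 + n(-114, -162)/(-43264) = 22119/29437 + (-114)**3/(-43264) = 22119*(1/29437) - 1481544*(-1/43264) = 22119/29437 + 185193/5408 = 5571145893/159195296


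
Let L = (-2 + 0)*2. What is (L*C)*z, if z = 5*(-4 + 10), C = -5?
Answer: 600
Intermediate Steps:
L = -4 (L = -2*2 = -4)
z = 30 (z = 5*6 = 30)
(L*C)*z = -4*(-5)*30 = 20*30 = 600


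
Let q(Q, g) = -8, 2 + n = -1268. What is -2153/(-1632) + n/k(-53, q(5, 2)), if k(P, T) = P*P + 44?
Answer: 1356623/1552032 ≈ 0.87409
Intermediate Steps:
n = -1270 (n = -2 - 1268 = -1270)
k(P, T) = 44 + P² (k(P, T) = P² + 44 = 44 + P²)
-2153/(-1632) + n/k(-53, q(5, 2)) = -2153/(-1632) - 1270/(44 + (-53)²) = -2153*(-1/1632) - 1270/(44 + 2809) = 2153/1632 - 1270/2853 = 1356623/1552032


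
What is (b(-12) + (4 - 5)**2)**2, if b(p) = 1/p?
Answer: 121/144 ≈ 0.84028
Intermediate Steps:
b(p) = 1/p
(b(-12) + (4 - 5)**2)**2 = (1/(-12) + (4 - 5)**2)**2 = (-1/12 + (-1)**2)**2 = (-1/12 + 1)**2 = (11/12)**2 = 121/144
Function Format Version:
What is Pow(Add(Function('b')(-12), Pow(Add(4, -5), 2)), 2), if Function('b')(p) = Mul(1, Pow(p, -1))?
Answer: Rational(121, 144) ≈ 0.84028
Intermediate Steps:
Function('b')(p) = Pow(p, -1)
Pow(Add(Function('b')(-12), Pow(Add(4, -5), 2)), 2) = Pow(Add(Pow(-12, -1), Pow(Add(4, -5), 2)), 2) = Pow(Add(Rational(-1, 12), Pow(-1, 2)), 2) = Pow(Add(Rational(-1, 12), 1), 2) = Pow(Rational(11, 12), 2) = Rational(121, 144)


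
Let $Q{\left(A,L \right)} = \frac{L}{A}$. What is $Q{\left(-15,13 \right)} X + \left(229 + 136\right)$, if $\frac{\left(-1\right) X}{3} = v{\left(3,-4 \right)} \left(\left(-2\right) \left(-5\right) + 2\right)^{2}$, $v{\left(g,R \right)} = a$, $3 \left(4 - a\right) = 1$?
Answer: $\frac{8689}{5} \approx 1737.8$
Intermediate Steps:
$a = \frac{11}{3}$ ($a = 4 - \frac{1}{3} = \frac{11}{3} \approx 3.6667$)
$v{\left(g,R \right)} = \frac{11}{3}$
$X = -1584$ ($X = - 3 \frac{11 \left(\left(-2\right) \left(-5\right) + 2\right)^{2}}{3} = - 3 \frac{11 \left(10 + 2\right)^{2}}{3} = - 3 \frac{11 \cdot 12^{2}}{3} = - 3 \cdot \frac{11}{3} \cdot 144 = \left(-3\right) 528 = -1584$)
$Q{\left(-15,13 \right)} X + \left(229 + 136\right) = \frac{13}{-15} \left(-1584\right) + \left(229 + 136\right) = 13 \left(- \frac{1}{15}\right) \left(-1584\right) + 365 = \left(- \frac{13}{15}\right) \left(-1584\right) + 365 = \frac{6864}{5} + 365 = \frac{8689}{5}$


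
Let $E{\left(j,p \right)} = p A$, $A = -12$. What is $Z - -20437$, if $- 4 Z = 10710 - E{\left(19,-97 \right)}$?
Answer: $\frac{36101}{2} \approx 18051.0$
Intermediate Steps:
$E{\left(j,p \right)} = - 12 p$ ($E{\left(j,p \right)} = p \left(-12\right) = - 12 p$)
$Z = - \frac{4773}{2}$ ($Z = - \frac{10710 - \left(-12\right) \left(-97\right)}{4} = - \frac{10710 - 1164}{4} = \left(- \frac{1}{4}\right) 9546 = - \frac{4773}{2} \approx -2386.5$)
$Z - -20437 = - \frac{4773}{2} - -20437 = - \frac{4773}{2} + 20437 = \frac{36101}{2}$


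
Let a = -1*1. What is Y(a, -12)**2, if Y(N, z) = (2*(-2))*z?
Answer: 2304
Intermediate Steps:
a = -1
Y(N, z) = -4*z
Y(a, -12)**2 = (-4*(-12))**2 = 48**2 = 2304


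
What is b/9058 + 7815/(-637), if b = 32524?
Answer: -3576463/412139 ≈ -8.6778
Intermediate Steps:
b/9058 + 7815/(-637) = 32524/9058 + 7815/(-637) = 32524*(1/9058) + 7815*(-1/637) = 16262/4529 - 7815/637 = -3576463/412139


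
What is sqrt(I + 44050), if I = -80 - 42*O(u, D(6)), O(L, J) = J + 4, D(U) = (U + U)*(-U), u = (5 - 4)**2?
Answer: sqrt(46826) ≈ 216.39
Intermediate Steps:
u = 1 (u = 1**2 = 1)
D(U) = -2*U**2 (D(U) = (2*U)*(-U) = -2*U**2)
O(L, J) = 4 + J
I = 2776 (I = -80 - 42*(4 - 2*6**2) = -80 - 42*(4 - 2*36) = -80 - 42*(4 - 72) = -80 - 42*(-68) = -80 + 2856 = 2776)
sqrt(I + 44050) = sqrt(2776 + 44050) = sqrt(46826)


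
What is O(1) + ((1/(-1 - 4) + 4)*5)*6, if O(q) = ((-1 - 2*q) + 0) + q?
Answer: 112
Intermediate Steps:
O(q) = -1 - q (O(q) = (-1 - 2*q) + q = -1 - q)
O(1) + ((1/(-1 - 4) + 4)*5)*6 = (-1 - 1*1) + ((1/(-1 - 4) + 4)*5)*6 = (-1 - 1) + ((1/(-5) + 4)*5)*6 = -2 + ((-1/5 + 4)*5)*6 = -2 + ((19/5)*5)*6 = -2 + 19*6 = -2 + 114 = 112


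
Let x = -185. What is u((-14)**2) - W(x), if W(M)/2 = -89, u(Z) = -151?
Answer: 27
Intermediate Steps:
W(M) = -178 (W(M) = 2*(-89) = -178)
u((-14)**2) - W(x) = -151 - 1*(-178) = -151 + 178 = 27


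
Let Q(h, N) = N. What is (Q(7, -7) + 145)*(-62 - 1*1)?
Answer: -8694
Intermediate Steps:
(Q(7, -7) + 145)*(-62 - 1*1) = (-7 + 145)*(-62 - 1*1) = 138*(-62 - 1) = 138*(-63) = -8694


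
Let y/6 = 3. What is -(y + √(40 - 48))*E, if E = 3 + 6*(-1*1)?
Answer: 54 + 6*I*√2 ≈ 54.0 + 8.4853*I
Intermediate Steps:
E = -3 (E = 3 + 6*(-1) = 3 - 6 = -3)
y = 18 (y = 6*3 = 18)
-(y + √(40 - 48))*E = -(18 + √(40 - 48))*(-3) = -(18 + √(-8))*(-3) = -(18 + 2*I*√2)*(-3) = -(-54 - 6*I*√2) = 54 + 6*I*√2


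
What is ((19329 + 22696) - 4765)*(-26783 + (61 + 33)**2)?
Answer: -668705220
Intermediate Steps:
((19329 + 22696) - 4765)*(-26783 + (61 + 33)**2) = (42025 - 4765)*(-26783 + 94**2) = 37260*(-26783 + 8836) = 37260*(-17947) = -668705220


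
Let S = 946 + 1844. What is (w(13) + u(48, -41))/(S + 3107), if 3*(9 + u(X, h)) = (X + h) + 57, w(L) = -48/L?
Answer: 337/229983 ≈ 0.0014653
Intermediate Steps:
S = 2790
u(X, h) = 10 + X/3 + h/3 (u(X, h) = -9 + ((X + h) + 57)/3 = -9 + (57 + X + h)/3 = -9 + (19 + X/3 + h/3) = 10 + X/3 + h/3)
(w(13) + u(48, -41))/(S + 3107) = (-48/13 + (10 + (⅓)*48 + (⅓)*(-41)))/(2790 + 3107) = (-48*1/13 + (10 + 16 - 41/3))/5897 = (-48/13 + 37/3)*(1/5897) = (337/39)*(1/5897) = 337/229983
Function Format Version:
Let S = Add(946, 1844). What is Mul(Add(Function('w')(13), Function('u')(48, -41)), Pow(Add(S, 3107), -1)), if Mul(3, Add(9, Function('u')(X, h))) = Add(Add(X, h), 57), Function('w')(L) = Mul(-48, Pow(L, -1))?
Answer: Rational(337, 229983) ≈ 0.0014653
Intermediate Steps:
S = 2790
Function('u')(X, h) = Add(10, Mul(Rational(1, 3), X), Mul(Rational(1, 3), h)) (Function('u')(X, h) = Add(-9, Mul(Rational(1, 3), Add(Add(X, h), 57))) = Add(-9, Mul(Rational(1, 3), Add(57, X, h))) = Add(-9, Add(19, Mul(Rational(1, 3), X), Mul(Rational(1, 3), h))) = Add(10, Mul(Rational(1, 3), X), Mul(Rational(1, 3), h)))
Mul(Add(Function('w')(13), Function('u')(48, -41)), Pow(Add(S, 3107), -1)) = Mul(Add(Mul(-48, Pow(13, -1)), Add(10, Mul(Rational(1, 3), 48), Mul(Rational(1, 3), -41))), Pow(Add(2790, 3107), -1)) = Mul(Add(Mul(-48, Rational(1, 13)), Add(10, 16, Rational(-41, 3))), Pow(5897, -1)) = Mul(Add(Rational(-48, 13), Rational(37, 3)), Rational(1, 5897)) = Mul(Rational(337, 39), Rational(1, 5897)) = Rational(337, 229983)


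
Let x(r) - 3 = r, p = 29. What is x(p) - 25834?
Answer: -25802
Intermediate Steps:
x(r) = 3 + r
x(p) - 25834 = (3 + 29) - 25834 = 32 - 25834 = -25802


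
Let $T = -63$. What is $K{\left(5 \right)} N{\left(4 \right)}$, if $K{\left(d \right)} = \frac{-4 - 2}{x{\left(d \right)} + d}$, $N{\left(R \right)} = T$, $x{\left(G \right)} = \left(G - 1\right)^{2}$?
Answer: $18$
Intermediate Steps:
$x{\left(G \right)} = \left(-1 + G\right)^{2}$
$N{\left(R \right)} = -63$
$K{\left(d \right)} = - \frac{6}{d + \left(-1 + d\right)^{2}}$ ($K{\left(d \right)} = \frac{-4 - 2}{\left(-1 + d\right)^{2} + d} = - \frac{6}{d + \left(-1 + d\right)^{2}}$)
$K{\left(5 \right)} N{\left(4 \right)} = - \frac{6}{5 + \left(-1 + 5\right)^{2}} \left(-63\right) = - \frac{6}{5 + 4^{2}} \left(-63\right) = - \frac{6}{5 + 16} \left(-63\right) = - \frac{6}{21} \left(-63\right) = \left(-6\right) \frac{1}{21} \left(-63\right) = \left(- \frac{2}{7}\right) \left(-63\right) = 18$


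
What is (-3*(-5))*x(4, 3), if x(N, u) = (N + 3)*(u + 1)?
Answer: 420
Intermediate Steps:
x(N, u) = (1 + u)*(3 + N) (x(N, u) = (3 + N)*(1 + u) = (1 + u)*(3 + N))
(-3*(-5))*x(4, 3) = (-3*(-5))*(3 + 4 + 3*3 + 4*3) = 15*(3 + 4 + 9 + 12) = 15*28 = 420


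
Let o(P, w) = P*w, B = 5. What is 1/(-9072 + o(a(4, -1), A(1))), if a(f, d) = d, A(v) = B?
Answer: -1/9077 ≈ -0.00011017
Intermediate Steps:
A(v) = 5
1/(-9072 + o(a(4, -1), A(1))) = 1/(-9072 - 1*5) = 1/(-9072 - 5) = 1/(-9077) = -1/9077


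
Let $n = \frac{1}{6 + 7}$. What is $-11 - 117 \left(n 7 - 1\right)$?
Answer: $43$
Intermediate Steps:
$n = \frac{1}{13} \approx 0.076923$
$-11 - 117 \left(n 7 - 1\right) = -11 - 117 \left(\frac{1}{13} \cdot 7 - 1\right) = -11 - 117 \left(\frac{7}{13} - 1\right) = -11 - -54 = -11 + 54 = 43$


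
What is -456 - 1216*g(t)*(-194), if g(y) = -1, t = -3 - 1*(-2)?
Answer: -236360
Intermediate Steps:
t = -1 (t = -3 + 2 = -1)
-456 - 1216*g(t)*(-194) = -456 - (-1216)*(-194) = -456 - 1216*194 = -456 - 235904 = -236360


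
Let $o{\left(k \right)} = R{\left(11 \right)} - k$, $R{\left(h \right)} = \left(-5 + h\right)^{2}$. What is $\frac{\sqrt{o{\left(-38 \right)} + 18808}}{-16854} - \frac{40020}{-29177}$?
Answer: $\frac{40020}{29177} - \frac{\sqrt{2098}}{5618} \approx 1.3635$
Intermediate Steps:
$o{\left(k \right)} = 36 - k$ ($o{\left(k \right)} = \left(-5 + 11\right)^{2} - k = 6^{2} - k = 36 - k$)
$\frac{\sqrt{o{\left(-38 \right)} + 18808}}{-16854} - \frac{40020}{-29177} = \frac{\sqrt{\left(36 - -38\right) + 18808}}{-16854} - \frac{40020}{-29177} = \sqrt{\left(36 + 38\right) + 18808} \left(- \frac{1}{16854}\right) - - \frac{40020}{29177} = \sqrt{74 + 18808} \left(- \frac{1}{16854}\right) + \frac{40020}{29177} = \sqrt{18882} \left(- \frac{1}{16854}\right) + \frac{40020}{29177} = 3 \sqrt{2098} \left(- \frac{1}{16854}\right) + \frac{40020}{29177} = - \frac{\sqrt{2098}}{5618} + \frac{40020}{29177} = \frac{40020}{29177} - \frac{\sqrt{2098}}{5618}$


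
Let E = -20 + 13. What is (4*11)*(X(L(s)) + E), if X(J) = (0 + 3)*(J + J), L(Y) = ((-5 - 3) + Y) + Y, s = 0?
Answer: -2420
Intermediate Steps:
L(Y) = -8 + 2*Y (L(Y) = (-8 + Y) + Y = -8 + 2*Y)
X(J) = 6*J (X(J) = 3*(2*J) = 6*J)
E = -7
(4*11)*(X(L(s)) + E) = (4*11)*(6*(-8 + 2*0) - 7) = 44*(6*(-8 + 0) - 7) = 44*(6*(-8) - 7) = 44*(-48 - 7) = 44*(-55) = -2420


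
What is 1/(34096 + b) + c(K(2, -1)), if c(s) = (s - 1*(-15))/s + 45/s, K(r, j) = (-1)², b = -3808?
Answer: 1847569/30288 ≈ 61.000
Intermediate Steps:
K(r, j) = 1
c(s) = 45/s + (15 + s)/s (c(s) = (s + 15)/s + 45/s = (15 + s)/s + 45/s = 45/s + (15 + s)/s)
1/(34096 + b) + c(K(2, -1)) = 1/(34096 - 3808) + (60 + 1)/1 = 1/30288 + 1*61 = 1/30288 + 61 = 1847569/30288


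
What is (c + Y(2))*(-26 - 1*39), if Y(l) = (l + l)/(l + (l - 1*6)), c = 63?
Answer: -3965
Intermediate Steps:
Y(l) = 2*l/(-6 + 2*l) (Y(l) = (2*l)/(l + (l - 6)) = (2*l)/(l + (-6 + l)) = (2*l)/(-6 + 2*l) = 2*l/(-6 + 2*l))
(c + Y(2))*(-26 - 1*39) = (63 + 2/(-3 + 2))*(-26 - 1*39) = (63 + 2/(-1))*(-26 - 39) = (63 + 2*(-1))*(-65) = (63 - 2)*(-65) = 61*(-65) = -3965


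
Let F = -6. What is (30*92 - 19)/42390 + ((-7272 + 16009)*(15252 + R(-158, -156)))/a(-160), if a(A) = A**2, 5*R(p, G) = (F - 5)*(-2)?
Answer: 1412613072563/271296000 ≈ 5206.9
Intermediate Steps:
R(p, G) = 22/5 (R(p, G) = ((-6 - 5)*(-2))/5 = (-11*(-2))/5 = (1/5)*22 = 22/5)
(30*92 - 19)/42390 + ((-7272 + 16009)*(15252 + R(-158, -156)))/a(-160) = (30*92 - 19)/42390 + ((-7272 + 16009)*(15252 + 22/5))/((-160)**2) = (2760 - 19)*(1/42390) + (8737*(76282/5))/25600 = 2741*(1/42390) + (666475834/5)*(1/25600) = 2741/42390 + 333237917/64000 = 1412613072563/271296000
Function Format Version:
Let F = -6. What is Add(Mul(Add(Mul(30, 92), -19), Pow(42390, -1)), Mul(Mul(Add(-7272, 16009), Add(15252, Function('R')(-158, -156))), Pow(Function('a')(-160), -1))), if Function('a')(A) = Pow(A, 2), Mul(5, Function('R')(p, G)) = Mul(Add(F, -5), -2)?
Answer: Rational(1412613072563, 271296000) ≈ 5206.9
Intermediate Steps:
Function('R')(p, G) = Rational(22, 5) (Function('R')(p, G) = Mul(Rational(1, 5), Mul(Add(-6, -5), -2)) = Mul(Rational(1, 5), Mul(-11, -2)) = Mul(Rational(1, 5), 22) = Rational(22, 5))
Add(Mul(Add(Mul(30, 92), -19), Pow(42390, -1)), Mul(Mul(Add(-7272, 16009), Add(15252, Function('R')(-158, -156))), Pow(Function('a')(-160), -1))) = Add(Mul(Add(Mul(30, 92), -19), Pow(42390, -1)), Mul(Mul(Add(-7272, 16009), Add(15252, Rational(22, 5))), Pow(Pow(-160, 2), -1))) = Add(Mul(Add(2760, -19), Rational(1, 42390)), Mul(Mul(8737, Rational(76282, 5)), Pow(25600, -1))) = Add(Mul(2741, Rational(1, 42390)), Mul(Rational(666475834, 5), Rational(1, 25600))) = Add(Rational(2741, 42390), Rational(333237917, 64000)) = Rational(1412613072563, 271296000)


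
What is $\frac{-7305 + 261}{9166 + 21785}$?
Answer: $- \frac{2348}{10317} \approx -0.22759$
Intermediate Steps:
$\frac{-7305 + 261}{9166 + 21785} = - \frac{7044}{30951} = \left(-7044\right) \frac{1}{30951} = - \frac{2348}{10317}$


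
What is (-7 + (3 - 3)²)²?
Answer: 49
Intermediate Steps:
(-7 + (3 - 3)²)² = (-7 + 0²)² = (-7 + 0)² = (-7)² = 49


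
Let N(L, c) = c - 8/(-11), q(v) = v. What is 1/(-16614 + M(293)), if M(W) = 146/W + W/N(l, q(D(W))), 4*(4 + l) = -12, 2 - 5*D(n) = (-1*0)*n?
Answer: -18166/297079177 ≈ -6.1149e-5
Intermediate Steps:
D(n) = 2/5 (D(n) = 2/5 - (-1*0)*n/5 = 2/5 - 0*n = 2/5 - 1/5*0 = 2/5 + 0 = 2/5)
l = -7 (l = -4 + (1/4)*(-12) = -4 - 3 = -7)
N(L, c) = 8/11 + c (N(L, c) = c - 8*(-1/11) = c + 8/11 = 8/11 + c)
M(W) = 146/W + 55*W/62 (M(W) = 146/W + W/(8/11 + 2/5) = 146/W + W/(62/55) = 146/W + W*(55/62) = 146/W + 55*W/62)
1/(-16614 + M(293)) = 1/(-16614 + (146/293 + (55/62)*293)) = 1/(-16614 + (146*(1/293) + 16115/62)) = 1/(-16614 + (146/293 + 16115/62)) = 1/(-16614 + 4730747/18166) = 1/(-297079177/18166) = -18166/297079177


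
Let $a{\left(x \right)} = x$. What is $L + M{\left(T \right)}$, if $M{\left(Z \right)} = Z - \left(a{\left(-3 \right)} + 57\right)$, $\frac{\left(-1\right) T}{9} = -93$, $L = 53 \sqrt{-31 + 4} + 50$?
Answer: $833 + 159 i \sqrt{3} \approx 833.0 + 275.4 i$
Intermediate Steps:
$L = 50 + 159 i \sqrt{3}$ ($L = 53 \sqrt{-27} + 50 = 53 \cdot 3 i \sqrt{3} + 50 = 159 i \sqrt{3} + 50 = 50 + 159 i \sqrt{3} \approx 50.0 + 275.4 i$)
$T = 837$ ($T = \left(-9\right) \left(-93\right) = 837$)
$M{\left(Z \right)} = -54 + Z$ ($M{\left(Z \right)} = Z - \left(-3 + 57\right) = Z - 54 = -54 + Z$)
$L + M{\left(T \right)} = \left(50 + 159 i \sqrt{3}\right) + \left(-54 + 837\right) = \left(50 + 159 i \sqrt{3}\right) + 783 = 833 + 159 i \sqrt{3}$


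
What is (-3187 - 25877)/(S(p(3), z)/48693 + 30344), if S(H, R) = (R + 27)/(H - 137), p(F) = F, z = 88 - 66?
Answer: -189638589168/197990412479 ≈ -0.95782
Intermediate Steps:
z = 22
S(H, R) = (27 + R)/(-137 + H)
(-3187 - 25877)/(S(p(3), z)/48693 + 30344) = (-3187 - 25877)/(((27 + 22)/(-137 + 3))/48693 + 30344) = -29064/((49/(-134))*(1/48693) + 30344) = -29064/(-1/134*49*(1/48693) + 30344) = -29064/(-49/134*1/48693 + 30344) = -29064/(-49/6524862 + 30344) = -29064/197990412479/6524862 = -29064*6524862/197990412479 = -189638589168/197990412479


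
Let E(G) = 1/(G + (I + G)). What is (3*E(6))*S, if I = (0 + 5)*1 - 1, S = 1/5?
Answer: 3/80 ≈ 0.037500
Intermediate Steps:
S = ⅕ ≈ 0.20000
I = 4 (I = 5*1 - 1 = 5 - 1 = 4)
E(G) = 1/(4 + 2*G) (E(G) = 1/(G + (4 + G)) = 1/(4 + 2*G))
(3*E(6))*S = (3*(1/(2*(2 + 6))))*(⅕) = (3*((½)/8))*(⅕) = (3*((½)*(⅛)))*(⅕) = (3*(1/16))*(⅕) = (3/16)*(⅕) = 3/80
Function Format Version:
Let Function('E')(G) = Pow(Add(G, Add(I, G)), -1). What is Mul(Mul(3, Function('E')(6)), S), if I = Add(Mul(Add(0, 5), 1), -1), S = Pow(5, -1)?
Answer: Rational(3, 80) ≈ 0.037500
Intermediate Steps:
S = Rational(1, 5) ≈ 0.20000
I = 4 (I = Add(Mul(5, 1), -1) = Add(5, -1) = 4)
Function('E')(G) = Pow(Add(4, Mul(2, G)), -1) (Function('E')(G) = Pow(Add(G, Add(4, G)), -1) = Pow(Add(4, Mul(2, G)), -1))
Mul(Mul(3, Function('E')(6)), S) = Mul(Mul(3, Mul(Rational(1, 2), Pow(Add(2, 6), -1))), Rational(1, 5)) = Mul(Mul(3, Mul(Rational(1, 2), Pow(8, -1))), Rational(1, 5)) = Mul(Mul(3, Mul(Rational(1, 2), Rational(1, 8))), Rational(1, 5)) = Mul(Mul(3, Rational(1, 16)), Rational(1, 5)) = Mul(Rational(3, 16), Rational(1, 5)) = Rational(3, 80)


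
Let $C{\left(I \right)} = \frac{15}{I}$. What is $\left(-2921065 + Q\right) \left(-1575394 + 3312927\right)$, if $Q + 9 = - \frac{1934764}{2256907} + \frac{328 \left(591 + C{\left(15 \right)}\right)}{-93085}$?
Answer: $- \frac{1066275486686363044096866}{210084188095} \approx -5.0755 \cdot 10^{12}$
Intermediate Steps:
$Q = - \frac{2509092373427}{210084188095}$ ($Q = -9 + \left(- \frac{1934764}{2256907} + \frac{328 \left(591 + \frac{15}{15}\right)}{-93085}\right) = -9 + \left(\left(-1934764\right) \frac{1}{2256907} + 328 \left(591 + 15 \cdot \frac{1}{15}\right) \left(- \frac{1}{93085}\right)\right) = -9 + \left(- \frac{1934764}{2256907} + 328 \left(591 + 1\right) \left(- \frac{1}{93085}\right)\right) = -9 + \left(- \frac{1934764}{2256907} + 328 \cdot 592 \left(- \frac{1}{93085}\right)\right) = -9 + \left(- \frac{1934764}{2256907} + 194176 \left(- \frac{1}{93085}\right)\right) = -9 - \frac{618334680572}{210084188095} = - \frac{2509092373427}{210084188095} \approx -11.943$)
$\left(-2921065 + Q\right) \left(-1575394 + 3312927\right) = \left(-2921065 - \frac{2509092373427}{210084188095}\right) \left(-1575394 + 3312927\right) = \left(- \frac{613672077990094602}{210084188095}\right) 1737533 = - \frac{1066275486686363044096866}{210084188095}$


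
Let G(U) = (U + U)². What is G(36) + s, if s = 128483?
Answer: 133667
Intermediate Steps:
G(U) = 4*U² (G(U) = (2*U)² = 4*U²)
G(36) + s = 4*36² + 128483 = 4*1296 + 128483 = 5184 + 128483 = 133667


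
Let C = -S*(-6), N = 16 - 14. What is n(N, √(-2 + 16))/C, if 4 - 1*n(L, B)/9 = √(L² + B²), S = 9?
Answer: ⅔ - √2/2 ≈ -0.040440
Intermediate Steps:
N = 2
C = 54 (C = -1*9*(-6) = -9*(-6) = 54)
n(L, B) = 36 - 9*√(B² + L²) (n(L, B) = 36 - 9*√(L² + B²) = 36 - 9*√(B² + L²))
n(N, √(-2 + 16))/C = (36 - 9*√((√(-2 + 16))² + 2²))/54 = (36 - 9*√((√14)² + 4))*(1/54) = (36 - 9*√(14 + 4))*(1/54) = (36 - 27*√2)*(1/54) = ⅔ - √2/2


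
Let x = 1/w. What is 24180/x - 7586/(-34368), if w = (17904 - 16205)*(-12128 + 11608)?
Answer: -367093997333807/17184 ≈ -2.1363e+10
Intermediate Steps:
w = -883480 (w = 1699*(-520) = -883480)
x = -1/883480 (x = 1/(-883480) = -1/883480 ≈ -1.1319e-6)
24180/x - 7586/(-34368) = 24180/(-1/883480) - 7586/(-34368) = 24180*(-883480) - 7586*(-1/34368) = -21362546400 + 3793/17184 = -367093997333807/17184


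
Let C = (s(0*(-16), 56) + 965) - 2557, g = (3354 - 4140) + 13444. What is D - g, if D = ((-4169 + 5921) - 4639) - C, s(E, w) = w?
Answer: -14009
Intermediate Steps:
g = 12658 (g = -786 + 13444 = 12658)
C = -1536 (C = (56 + 965) - 2557 = 1021 - 2557 = -1536)
D = -1351 (D = ((-4169 + 5921) - 4639) - 1*(-1536) = (1752 - 4639) + 1536 = -2887 + 1536 = -1351)
D - g = -1351 - 1*12658 = -1351 - 12658 = -14009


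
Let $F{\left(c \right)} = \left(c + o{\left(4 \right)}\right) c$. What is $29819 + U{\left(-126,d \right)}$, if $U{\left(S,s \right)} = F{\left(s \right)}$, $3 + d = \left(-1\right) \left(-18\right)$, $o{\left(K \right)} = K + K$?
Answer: $30164$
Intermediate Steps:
$o{\left(K \right)} = 2 K$
$d = 15$ ($d = -3 - -18 = -3 + 18 = 15$)
$F{\left(c \right)} = c \left(8 + c\right)$ ($F{\left(c \right)} = \left(c + 2 \cdot 4\right) c = \left(c + 8\right) c = \left(8 + c\right) c = c \left(8 + c\right)$)
$U{\left(S,s \right)} = s \left(8 + s\right)$
$29819 + U{\left(-126,d \right)} = 29819 + 15 \left(8 + 15\right) = 29819 + 15 \cdot 23 = 29819 + 345 = 30164$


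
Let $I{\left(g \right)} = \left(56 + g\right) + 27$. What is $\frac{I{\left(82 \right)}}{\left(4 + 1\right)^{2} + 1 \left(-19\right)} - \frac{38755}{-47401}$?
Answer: $\frac{2684565}{94802} \approx 28.318$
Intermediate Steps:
$I{\left(g \right)} = 83 + g$
$\frac{I{\left(82 \right)}}{\left(4 + 1\right)^{2} + 1 \left(-19\right)} - \frac{38755}{-47401} = \frac{83 + 82}{\left(4 + 1\right)^{2} + 1 \left(-19\right)} - \frac{38755}{-47401} = \frac{165}{5^{2} - 19} - - \frac{38755}{47401} = \frac{165}{25 - 19} + \frac{38755}{47401} = \frac{165}{6} + \frac{38755}{47401} = 165 \cdot \frac{1}{6} + \frac{38755}{47401} = \frac{55}{2} + \frac{38755}{47401} = \frac{2684565}{94802}$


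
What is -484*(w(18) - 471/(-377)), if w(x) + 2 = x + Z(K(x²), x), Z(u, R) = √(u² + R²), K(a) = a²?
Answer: -3147452/377 - 43560*√1360489 ≈ -5.0817e+7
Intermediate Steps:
Z(u, R) = √(R² + u²)
w(x) = -2 + x + √(x² + x⁸) (w(x) = -2 + (x + √(x² + ((x²)²)²)) = -2 + (x + √(x² + (x⁴)²)) = -2 + (x + √(x² + x⁸)) = -2 + x + √(x² + x⁸))
-484*(w(18) - 471/(-377)) = -484*((-2 + 18 + √(18² + 18⁸)) - 471/(-377)) = -484*((-2 + 18 + √(324 + 11019960576)) - 471*(-1/377)) = -484*((-2 + 18 + √11019960900) + 471/377) = -484*((-2 + 18 + 90*√1360489) + 471/377) = -484*((16 + 90*√1360489) + 471/377) = -484*(6503/377 + 90*√1360489) = -3147452/377 - 43560*√1360489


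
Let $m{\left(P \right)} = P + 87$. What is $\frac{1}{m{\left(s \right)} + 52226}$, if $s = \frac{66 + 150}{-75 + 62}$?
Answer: $\frac{13}{679853} \approx 1.9122 \cdot 10^{-5}$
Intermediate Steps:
$s = - \frac{216}{13}$ ($s = \frac{216}{-13} = 216 \left(- \frac{1}{13}\right) = - \frac{216}{13} \approx -16.615$)
$m{\left(P \right)} = 87 + P$
$\frac{1}{m{\left(s \right)} + 52226} = \frac{1}{\left(87 - \frac{216}{13}\right) + 52226} = \frac{1}{\frac{915}{13} + 52226} = \frac{1}{\frac{679853}{13}} = \frac{13}{679853}$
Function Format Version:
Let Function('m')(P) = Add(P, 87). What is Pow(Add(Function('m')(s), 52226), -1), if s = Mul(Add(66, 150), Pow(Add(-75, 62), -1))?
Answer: Rational(13, 679853) ≈ 1.9122e-5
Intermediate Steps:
s = Rational(-216, 13) (s = Mul(216, Pow(-13, -1)) = Mul(216, Rational(-1, 13)) = Rational(-216, 13) ≈ -16.615)
Function('m')(P) = Add(87, P)
Pow(Add(Function('m')(s), 52226), -1) = Pow(Add(Add(87, Rational(-216, 13)), 52226), -1) = Pow(Add(Rational(915, 13), 52226), -1) = Pow(Rational(679853, 13), -1) = Rational(13, 679853)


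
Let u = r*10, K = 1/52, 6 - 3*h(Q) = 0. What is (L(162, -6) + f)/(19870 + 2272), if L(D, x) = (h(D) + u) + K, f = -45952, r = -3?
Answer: -2390959/1151384 ≈ -2.0766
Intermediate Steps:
h(Q) = 2 (h(Q) = 2 - ⅓*0 = 2 + 0 = 2)
K = 1/52 ≈ 0.019231
u = -30 (u = -3*10 = -30)
L(D, x) = -1455/52 (L(D, x) = (2 - 30) + 1/52 = -28 + 1/52 = -1455/52)
(L(162, -6) + f)/(19870 + 2272) = (-1455/52 - 45952)/(19870 + 2272) = -2390959/52/22142 = -2390959/52*1/22142 = -2390959/1151384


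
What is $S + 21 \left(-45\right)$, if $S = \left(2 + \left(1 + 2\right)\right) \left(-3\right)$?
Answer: $-960$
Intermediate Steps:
$S = -15$ ($S = \left(2 + 3\right) \left(-3\right) = 5 \left(-3\right) = -15$)
$S + 21 \left(-45\right) = -15 + 21 \left(-45\right) = -15 - 945 = -960$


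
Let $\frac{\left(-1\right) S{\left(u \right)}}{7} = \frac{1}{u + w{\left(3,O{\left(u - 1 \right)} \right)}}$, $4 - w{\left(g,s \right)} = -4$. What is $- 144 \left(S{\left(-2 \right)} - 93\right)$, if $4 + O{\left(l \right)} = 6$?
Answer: $13560$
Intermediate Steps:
$O{\left(l \right)} = 2$ ($O{\left(l \right)} = -4 + 6 = 2$)
$w{\left(g,s \right)} = 8$ ($w{\left(g,s \right)} = 4 - -4 = 4 + 4 = 8$)
$S{\left(u \right)} = - \frac{7}{8 + u}$ ($S{\left(u \right)} = - \frac{7}{u + 8} = - \frac{7}{8 + u}$)
$- 144 \left(S{\left(-2 \right)} - 93\right) = - 144 \left(- \frac{7}{8 - 2} - 93\right) = - 144 \left(- \frac{7}{6} - 93\right) = \left(-144\right) \left(- \frac{565}{6}\right) = 13560$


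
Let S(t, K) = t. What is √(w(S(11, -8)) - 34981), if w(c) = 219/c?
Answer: 2*I*√1057573/11 ≈ 186.98*I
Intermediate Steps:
√(w(S(11, -8)) - 34981) = √(219/11 - 34981) = √(-384572/11) = 2*I*√1057573/11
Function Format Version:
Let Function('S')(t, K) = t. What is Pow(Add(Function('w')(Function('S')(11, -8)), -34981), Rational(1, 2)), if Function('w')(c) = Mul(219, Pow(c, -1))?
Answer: Mul(Rational(2, 11), I, Pow(1057573, Rational(1, 2))) ≈ Mul(186.98, I)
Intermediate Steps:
Pow(Add(Function('w')(Function('S')(11, -8)), -34981), Rational(1, 2)) = Pow(Add(Mul(219, Pow(11, -1)), -34981), Rational(1, 2)) = Pow(Add(Mul(219, Rational(1, 11)), -34981), Rational(1, 2)) = Pow(Add(Rational(219, 11), -34981), Rational(1, 2)) = Pow(Rational(-384572, 11), Rational(1, 2)) = Mul(Rational(2, 11), I, Pow(1057573, Rational(1, 2)))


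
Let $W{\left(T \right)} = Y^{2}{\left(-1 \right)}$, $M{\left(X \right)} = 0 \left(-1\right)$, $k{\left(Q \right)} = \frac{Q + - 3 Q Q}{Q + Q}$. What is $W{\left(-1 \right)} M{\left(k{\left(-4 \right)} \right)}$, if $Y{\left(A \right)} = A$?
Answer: $0$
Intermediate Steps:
$k{\left(Q \right)} = \frac{Q - 3 Q^{2}}{2 Q}$
$M{\left(X \right)} = 0$
$W{\left(T \right)} = 1$ ($W{\left(T \right)} = \left(-1\right)^{2} = 1$)
$W{\left(-1 \right)} M{\left(k{\left(-4 \right)} \right)} = 1 \cdot 0 = 0$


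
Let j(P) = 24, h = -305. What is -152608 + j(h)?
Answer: -152584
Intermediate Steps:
-152608 + j(h) = -152608 + 24 = -152584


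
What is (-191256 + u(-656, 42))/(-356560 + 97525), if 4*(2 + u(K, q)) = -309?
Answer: 765341/1036140 ≈ 0.73865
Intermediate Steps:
u(K, q) = -317/4 (u(K, q) = -2 + (¼)*(-309) = -2 - 309/4 = -317/4)
(-191256 + u(-656, 42))/(-356560 + 97525) = (-191256 - 317/4)/(-356560 + 97525) = -765341/4/(-259035) = -765341/4*(-1/259035) = 765341/1036140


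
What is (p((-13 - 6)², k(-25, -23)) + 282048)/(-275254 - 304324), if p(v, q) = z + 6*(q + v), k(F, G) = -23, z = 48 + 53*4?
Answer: -142168/289789 ≈ -0.49059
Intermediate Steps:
z = 260 (z = 48 + 212 = 260)
p(v, q) = 260 + 6*q + 6*v (p(v, q) = 260 + 6*(q + v) = 260 + (6*q + 6*v) = 260 + 6*q + 6*v)
(p((-13 - 6)², k(-25, -23)) + 282048)/(-275254 - 304324) = ((260 + 6*(-23) + 6*(-13 - 6)²) + 282048)/(-275254 - 304324) = ((260 - 138 + 6*(-19)²) + 282048)/(-579578) = ((260 - 138 + 6*361) + 282048)*(-1/579578) = ((260 - 138 + 2166) + 282048)*(-1/579578) = (2288 + 282048)*(-1/579578) = 284336*(-1/579578) = -142168/289789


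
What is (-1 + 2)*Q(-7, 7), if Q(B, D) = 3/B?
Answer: -3/7 ≈ -0.42857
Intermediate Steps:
(-1 + 2)*Q(-7, 7) = (-1 + 2)*(3/(-7)) = 1*(3*(-1/7)) = 1*(-3/7) = -3/7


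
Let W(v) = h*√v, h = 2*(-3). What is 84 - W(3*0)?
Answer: 84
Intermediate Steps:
h = -6
W(v) = -6*√v
84 - W(3*0) = 84 - (-6)*√(3*0) = 84 - (-6)*√0 = 84 - (-6)*0 = 84 - 1*0 = 84 + 0 = 84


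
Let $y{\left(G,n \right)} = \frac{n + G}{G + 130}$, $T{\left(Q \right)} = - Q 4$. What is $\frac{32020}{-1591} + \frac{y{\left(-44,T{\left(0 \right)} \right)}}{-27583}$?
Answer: $- \frac{883206846}{43884553} \approx -20.126$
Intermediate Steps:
$T{\left(Q \right)} = - 4 Q$
$y{\left(G,n \right)} = \frac{G + n}{130 + G}$
$\frac{32020}{-1591} + \frac{y{\left(-44,T{\left(0 \right)} \right)}}{-27583} = \frac{32020}{-1591} + \frac{\frac{1}{130 - 44} \left(-44 - 0\right)}{-27583} = 32020 \left(- \frac{1}{1591}\right) + \frac{-44 + 0}{86} \left(- \frac{1}{27583}\right) = - \frac{32020}{1591} + \frac{1}{86} \left(-44\right) \left(- \frac{1}{27583}\right) = - \frac{32020}{1591} - - \frac{22}{1186069} = - \frac{32020}{1591} + \frac{22}{1186069} = - \frac{883206846}{43884553}$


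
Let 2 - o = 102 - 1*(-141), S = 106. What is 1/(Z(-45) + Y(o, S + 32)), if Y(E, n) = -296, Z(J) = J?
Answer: -1/341 ≈ -0.0029326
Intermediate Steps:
o = -241 (o = 2 - (102 - 1*(-141)) = 2 - (102 + 141) = 2 - 1*243 = 2 - 243 = -241)
1/(Z(-45) + Y(o, S + 32)) = 1/(-45 - 296) = 1/(-341) = -1/341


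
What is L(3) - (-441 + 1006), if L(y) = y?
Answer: -562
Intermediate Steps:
L(3) - (-441 + 1006) = 3 - (-441 + 1006) = 3 - 1*565 = 3 - 565 = -562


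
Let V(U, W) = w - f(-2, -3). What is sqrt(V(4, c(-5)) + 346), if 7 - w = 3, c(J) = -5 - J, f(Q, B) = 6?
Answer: 2*sqrt(86) ≈ 18.547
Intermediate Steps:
w = 4 (w = 7 - 1*3 = 7 - 3 = 4)
V(U, W) = -2 (V(U, W) = 4 - 1*6 = 4 - 6 = -2)
sqrt(V(4, c(-5)) + 346) = sqrt(-2 + 346) = sqrt(344) = 2*sqrt(86)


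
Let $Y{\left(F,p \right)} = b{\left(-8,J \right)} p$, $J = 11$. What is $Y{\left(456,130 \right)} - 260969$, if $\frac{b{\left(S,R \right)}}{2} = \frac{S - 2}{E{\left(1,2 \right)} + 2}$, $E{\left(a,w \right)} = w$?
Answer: $-261619$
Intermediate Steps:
$b{\left(S,R \right)} = -1 + \frac{S}{2}$ ($b{\left(S,R \right)} = 2 \frac{S - 2}{2 + 2} = 2 \frac{-2 + S}{4} = 2 \left(-2 + S\right) \frac{1}{4} = 2 \left(- \frac{1}{2} + \frac{S}{4}\right) = -1 + \frac{S}{2}$)
$Y{\left(F,p \right)} = - 5 p$ ($Y{\left(F,p \right)} = \left(-1 + \frac{1}{2} \left(-8\right)\right) p = \left(-1 - 4\right) p = - 5 p$)
$Y{\left(456,130 \right)} - 260969 = \left(-5\right) 130 - 260969 = -650 - 260969 = -261619$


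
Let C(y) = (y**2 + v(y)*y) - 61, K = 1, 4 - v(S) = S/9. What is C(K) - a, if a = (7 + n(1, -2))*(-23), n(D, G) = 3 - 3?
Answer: 944/9 ≈ 104.89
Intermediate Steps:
n(D, G) = 0
v(S) = 4 - S/9
a = -161 (a = (7 + 0)*(-23) = 7*(-23) = -161)
C(y) = -61 + y**2 + y*(4 - y/9) (C(y) = (y**2 + (4 - y/9)*y) - 61 = (y**2 + y*(4 - y/9)) - 61 = -61 + y**2 + y*(4 - y/9))
C(K) - a = (-61 + 4*1 + (8/9)*1**2) - 1*(-161) = (-61 + 4 + (8/9)*1) + 161 = (-61 + 4 + 8/9) + 161 = -505/9 + 161 = 944/9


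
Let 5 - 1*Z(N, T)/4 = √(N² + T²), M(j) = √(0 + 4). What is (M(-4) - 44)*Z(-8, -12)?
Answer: -840 + 672*√13 ≈ 1582.9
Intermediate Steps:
M(j) = 2 (M(j) = √4 = 2)
Z(N, T) = 20 - 4*√(N² + T²)
(M(-4) - 44)*Z(-8, -12) = (2 - 44)*(20 - 4*√((-8)² + (-12)²)) = -42*(20 - 4*√(64 + 144)) = -42*(20 - 16*√13) = -840 + 672*√13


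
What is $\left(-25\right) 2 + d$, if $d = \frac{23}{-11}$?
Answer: $- \frac{573}{11} \approx -52.091$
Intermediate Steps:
$d = - \frac{23}{11}$ ($d = 23 \left(- \frac{1}{11}\right) = - \frac{23}{11} \approx -2.0909$)
$\left(-25\right) 2 + d = \left(-25\right) 2 - \frac{23}{11} = -50 - \frac{23}{11} = - \frac{573}{11}$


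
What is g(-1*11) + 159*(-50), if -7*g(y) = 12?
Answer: -55662/7 ≈ -7951.7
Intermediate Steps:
g(y) = -12/7 (g(y) = -⅐*12 = -12/7)
g(-1*11) + 159*(-50) = -12/7 + 159*(-50) = -12/7 - 7950 = -55662/7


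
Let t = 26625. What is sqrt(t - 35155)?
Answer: I*sqrt(8530) ≈ 92.358*I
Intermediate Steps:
sqrt(t - 35155) = sqrt(26625 - 35155) = sqrt(-8530) = I*sqrt(8530)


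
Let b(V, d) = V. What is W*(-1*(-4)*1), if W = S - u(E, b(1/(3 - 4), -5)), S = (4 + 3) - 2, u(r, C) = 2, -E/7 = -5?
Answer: 12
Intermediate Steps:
E = 35 (E = -7*(-5) = 35)
S = 5 (S = 7 - 2 = 5)
W = 3 (W = 5 - 1*2 = 5 - 2 = 3)
W*(-1*(-4)*1) = 3*(-1*(-4)*1) = 3*(4*1) = 3*4 = 12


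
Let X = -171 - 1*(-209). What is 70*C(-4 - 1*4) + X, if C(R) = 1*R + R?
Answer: -1082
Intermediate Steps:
X = 38 (X = -171 + 209 = 38)
C(R) = 2*R (C(R) = R + R = 2*R)
70*C(-4 - 1*4) + X = 70*(2*(-4 - 1*4)) + 38 = 70*(2*(-4 - 4)) + 38 = 70*(2*(-8)) + 38 = 70*(-16) + 38 = -1120 + 38 = -1082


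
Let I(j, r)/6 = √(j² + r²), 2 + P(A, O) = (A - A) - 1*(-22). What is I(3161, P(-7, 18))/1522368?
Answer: √9992321/253728 ≈ 0.012458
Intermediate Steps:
P(A, O) = 20 (P(A, O) = -2 + ((A - A) - 1*(-22)) = -2 + (0 + 22) = -2 + 22 = 20)
I(j, r) = 6*√(j² + r²)
I(3161, P(-7, 18))/1522368 = (6*√(3161² + 20²))/1522368 = (6*√(9991921 + 400))*(1/1522368) = (6*√9992321)*(1/1522368) = √9992321/253728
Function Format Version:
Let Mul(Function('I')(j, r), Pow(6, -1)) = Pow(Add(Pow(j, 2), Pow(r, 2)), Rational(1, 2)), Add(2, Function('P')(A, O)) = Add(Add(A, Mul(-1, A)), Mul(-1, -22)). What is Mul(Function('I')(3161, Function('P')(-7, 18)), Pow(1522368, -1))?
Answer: Mul(Rational(1, 253728), Pow(9992321, Rational(1, 2))) ≈ 0.012458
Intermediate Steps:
Function('P')(A, O) = 20 (Function('P')(A, O) = Add(-2, Add(Add(A, Mul(-1, A)), Mul(-1, -22))) = Add(-2, Add(0, 22)) = Add(-2, 22) = 20)
Function('I')(j, r) = Mul(6, Pow(Add(Pow(j, 2), Pow(r, 2)), Rational(1, 2)))
Mul(Function('I')(3161, Function('P')(-7, 18)), Pow(1522368, -1)) = Mul(Mul(6, Pow(Add(Pow(3161, 2), Pow(20, 2)), Rational(1, 2))), Pow(1522368, -1)) = Mul(Mul(6, Pow(Add(9991921, 400), Rational(1, 2))), Rational(1, 1522368)) = Mul(Mul(6, Pow(9992321, Rational(1, 2))), Rational(1, 1522368)) = Mul(Rational(1, 253728), Pow(9992321, Rational(1, 2)))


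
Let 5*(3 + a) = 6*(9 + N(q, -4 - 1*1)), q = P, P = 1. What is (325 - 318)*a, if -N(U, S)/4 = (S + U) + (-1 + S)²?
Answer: -5103/5 ≈ -1020.6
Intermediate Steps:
q = 1
N(U, S) = -4*S - 4*U - 4*(-1 + S)² (N(U, S) = -4*((S + U) + (-1 + S)²) = -4*(S + U + (-1 + S)²) = -4*S - 4*U - 4*(-1 + S)²)
a = -729/5 (a = -3 + (6*(9 + (-4 - 4*1 - 4*(-4 - 1*1)² + 4*(-4 - 1*1))))/5 = -3 + (6*(9 + (-4 - 4 - 4*(-4 - 1)² + 4*(-4 - 1))))/5 = -3 + (6*(9 + (-4 - 4 - 4*(-5)² + 4*(-5))))/5 = -3 + (6*(9 + (-4 - 4 - 4*25 - 20)))/5 = -3 + (6*(9 + (-4 - 4 - 100 - 20)))/5 = -3 + (6*(9 - 128))/5 = -3 + (6*(-119))/5 = -3 + (⅕)*(-714) = -3 - 714/5 = -729/5 ≈ -145.80)
(325 - 318)*a = (325 - 318)*(-729/5) = 7*(-729/5) = -5103/5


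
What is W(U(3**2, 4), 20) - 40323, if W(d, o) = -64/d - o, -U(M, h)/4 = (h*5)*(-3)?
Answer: -605149/15 ≈ -40343.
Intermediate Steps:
U(M, h) = 60*h (U(M, h) = -4*h*5*(-3) = -4*5*h*(-3) = -(-60)*h = 60*h)
W(d, o) = -o - 64/d
W(U(3**2, 4), 20) - 40323 = (-1*20 - 64/(60*4)) - 40323 = (-20 - 64/240) - 40323 = (-20 - 64*1/240) - 40323 = (-20 - 4/15) - 40323 = -304/15 - 40323 = -605149/15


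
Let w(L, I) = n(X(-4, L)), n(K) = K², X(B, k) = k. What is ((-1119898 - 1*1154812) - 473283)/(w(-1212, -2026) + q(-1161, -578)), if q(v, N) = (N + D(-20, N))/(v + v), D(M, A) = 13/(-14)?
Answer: -89331756444/47752439657 ≈ -1.8707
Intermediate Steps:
D(M, A) = -13/14 (D(M, A) = 13*(-1/14) = -13/14)
q(v, N) = (-13/14 + N)/(2*v) (q(v, N) = (N - 13/14)/(v + v) = (-13/14 + N)/((2*v)) = (-13/14 + N)*(1/(2*v)) = (-13/14 + N)/(2*v))
w(L, I) = L²
((-1119898 - 1*1154812) - 473283)/(w(-1212, -2026) + q(-1161, -578)) = ((-1119898 - 1*1154812) - 473283)/((-1212)² + (1/28)*(-13 + 14*(-578))/(-1161)) = ((-1119898 - 1154812) - 473283)/(1468944 + (1/28)*(-1/1161)*(-13 - 8092)) = (-2274710 - 473283)/(1468944 + (1/28)*(-1/1161)*(-8105)) = -2747993/(1468944 + 8105/32508) = -2747993/47752439657/32508 = -2747993*32508/47752439657 = -89331756444/47752439657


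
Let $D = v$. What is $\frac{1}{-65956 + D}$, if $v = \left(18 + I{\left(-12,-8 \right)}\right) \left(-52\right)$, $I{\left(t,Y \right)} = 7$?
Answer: $- \frac{1}{67256} \approx -1.4869 \cdot 10^{-5}$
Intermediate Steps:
$v = -1300$ ($v = \left(18 + 7\right) \left(-52\right) = 25 \left(-52\right) = -1300$)
$D = -1300$
$\frac{1}{-65956 + D} = \frac{1}{-65956 - 1300} = \frac{1}{-67256} = - \frac{1}{67256}$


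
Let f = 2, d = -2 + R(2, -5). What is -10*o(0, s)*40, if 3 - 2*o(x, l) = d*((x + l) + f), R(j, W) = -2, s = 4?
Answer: -5400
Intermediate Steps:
d = -4 (d = -2 - 2 = -4)
o(x, l) = 11/2 + 2*l + 2*x (o(x, l) = 3/2 - (-2)*((x + l) + 2) = 3/2 - (-2)*((l + x) + 2) = 3/2 - (-2)*(2 + l + x) = 3/2 - (-8 - 4*l - 4*x)/2 = 3/2 + (4 + 2*l + 2*x) = 11/2 + 2*l + 2*x)
-10*o(0, s)*40 = -10*(11/2 + 2*4 + 2*0)*40 = -10*(11/2 + 8 + 0)*40 = -10*27/2*40 = -135*40 = -5400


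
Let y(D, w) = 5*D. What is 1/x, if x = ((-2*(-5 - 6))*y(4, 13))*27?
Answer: 1/11880 ≈ 8.4175e-5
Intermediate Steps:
x = 11880 (x = ((-2*(-5 - 6))*(5*4))*27 = (-2*(-11)*20)*27 = (22*20)*27 = 440*27 = 11880)
1/x = 1/11880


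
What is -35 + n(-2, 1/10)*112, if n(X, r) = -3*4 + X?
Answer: -1603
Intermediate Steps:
n(X, r) = -12 + X
-35 + n(-2, 1/10)*112 = -35 + (-12 - 2)*112 = -35 - 14*112 = -35 - 1568 = -1603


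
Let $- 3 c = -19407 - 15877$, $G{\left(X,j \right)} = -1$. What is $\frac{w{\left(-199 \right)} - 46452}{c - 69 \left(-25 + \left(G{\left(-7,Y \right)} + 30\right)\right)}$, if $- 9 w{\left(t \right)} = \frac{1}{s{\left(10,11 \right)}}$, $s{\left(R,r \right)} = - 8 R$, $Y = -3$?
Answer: $- \frac{33445439}{8269440} \approx -4.0445$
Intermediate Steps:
$c = \frac{35284}{3}$ ($c = - \frac{-19407 - 15877}{3} = \left(- \frac{1}{3}\right) \left(-35284\right) = \frac{35284}{3} \approx 11761.0$)
$w{\left(t \right)} = \frac{1}{720}$ ($w{\left(t \right)} = - \frac{1}{9 \left(\left(-8\right) 10\right)} = - \frac{1}{9 \left(-80\right)} = \left(- \frac{1}{9}\right) \left(- \frac{1}{80}\right) = \frac{1}{720}$)
$\frac{w{\left(-199 \right)} - 46452}{c - 69 \left(-25 + \left(G{\left(-7,Y \right)} + 30\right)\right)} = \frac{\frac{1}{720} - 46452}{\frac{35284}{3} - 69 \left(-25 + \left(-1 + 30\right)\right)} = - \frac{33445439}{720 \left(\frac{35284}{3} - 69 \left(-25 + 29\right)\right)} = - \frac{33445439}{720 \left(\frac{35284}{3} - 276\right)} = - \frac{33445439}{720 \cdot \frac{34456}{3}} = \left(- \frac{33445439}{720}\right) \frac{3}{34456} = - \frac{33445439}{8269440}$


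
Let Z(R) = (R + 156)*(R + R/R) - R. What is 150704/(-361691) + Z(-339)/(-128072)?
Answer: -41795611051/46322489752 ≈ -0.90228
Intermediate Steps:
Z(R) = -R + (1 + R)*(156 + R) (Z(R) = (156 + R)*(R + 1) - R = (156 + R)*(1 + R) - R = (1 + R)*(156 + R) - R = -R + (1 + R)*(156 + R))
150704/(-361691) + Z(-339)/(-128072) = 150704/(-361691) + (156 + (-339)² + 156*(-339))/(-128072) = 150704*(-1/361691) + (156 + 114921 - 52884)*(-1/128072) = -150704/361691 + 62193*(-1/128072) = -150704/361691 - 62193/128072 = -41795611051/46322489752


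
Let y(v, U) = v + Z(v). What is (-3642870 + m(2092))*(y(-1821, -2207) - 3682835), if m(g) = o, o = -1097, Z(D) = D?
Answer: 13433400534259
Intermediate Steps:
y(v, U) = 2*v (y(v, U) = v + v = 2*v)
m(g) = -1097
(-3642870 + m(2092))*(y(-1821, -2207) - 3682835) = (-3642870 - 1097)*(2*(-1821) - 3682835) = -3643967*(-3642 - 3682835) = -3643967*(-3686477) = 13433400534259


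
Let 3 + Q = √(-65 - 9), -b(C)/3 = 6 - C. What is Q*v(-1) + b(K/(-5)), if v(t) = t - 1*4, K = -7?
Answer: 6/5 - 5*I*√74 ≈ 1.2 - 43.012*I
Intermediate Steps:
b(C) = -18 + 3*C (b(C) = -3*(6 - C) = -18 + 3*C)
v(t) = -4 + t (v(t) = t - 4 = -4 + t)
Q = -3 + I*√74 (Q = -3 + √(-65 - 9) = -3 + √(-74) = -3 + I*√74 ≈ -3.0 + 8.6023*I)
Q*v(-1) + b(K/(-5)) = (-3 + I*√74)*(-4 - 1) + (-18 + 3*(-7/(-5))) = (-3 + I*√74)*(-5) + (-18 + 3*(-7*(-⅕))) = (15 - 5*I*√74) + (-18 + 3*(7/5)) = (15 - 5*I*√74) + (-18 + 21/5) = (15 - 5*I*√74) - 69/5 = 6/5 - 5*I*√74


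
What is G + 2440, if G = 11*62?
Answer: 3122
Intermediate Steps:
G = 682
G + 2440 = 682 + 2440 = 3122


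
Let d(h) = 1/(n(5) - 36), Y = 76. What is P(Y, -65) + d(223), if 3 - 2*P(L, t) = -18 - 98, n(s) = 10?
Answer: 773/13 ≈ 59.462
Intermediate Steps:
d(h) = -1/26 (d(h) = 1/(10 - 36) = 1/(-26) = -1/26)
P(L, t) = 119/2 (P(L, t) = 3/2 - (-18 - 98)/2 = 3/2 - 1/2*(-116) = 3/2 + 58 = 119/2)
P(Y, -65) + d(223) = 119/2 - 1/26 = 773/13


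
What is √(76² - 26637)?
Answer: I*√20861 ≈ 144.43*I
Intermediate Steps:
√(76² - 26637) = √(5776 - 26637) = √(-20861) = I*√20861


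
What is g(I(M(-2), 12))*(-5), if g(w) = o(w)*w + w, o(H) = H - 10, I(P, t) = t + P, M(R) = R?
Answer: -50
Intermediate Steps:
I(P, t) = P + t
o(H) = -10 + H
g(w) = w + w*(-10 + w) (g(w) = (-10 + w)*w + w = w*(-10 + w) + w = w + w*(-10 + w))
g(I(M(-2), 12))*(-5) = ((-2 + 12)*(-9 + (-2 + 12)))*(-5) = (10*(-9 + 10))*(-5) = (10*1)*(-5) = 10*(-5) = -50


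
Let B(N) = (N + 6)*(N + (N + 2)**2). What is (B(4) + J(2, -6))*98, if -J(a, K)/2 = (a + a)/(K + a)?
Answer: 39396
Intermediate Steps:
J(a, K) = -4*a/(K + a) (J(a, K) = -2*(a + a)/(K + a) = -2*2*a/(K + a) = -4*a/(K + a))
B(N) = (6 + N)*(N + (2 + N)**2)
(B(4) + J(2, -6))*98 = ((24 + 4**3 + 11*4**2 + 34*4) - 4*2/(-6 + 2))*98 = ((24 + 64 + 11*16 + 136) - 4*2/(-4))*98 = ((24 + 64 + 176 + 136) - 4*2*(-1/4))*98 = (400 + 2)*98 = 402*98 = 39396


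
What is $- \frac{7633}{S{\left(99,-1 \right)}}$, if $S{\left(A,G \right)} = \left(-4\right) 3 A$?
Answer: $\frac{7633}{1188} \approx 6.4251$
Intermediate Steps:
$S{\left(A,G \right)} = - 12 A$
$- \frac{7633}{S{\left(99,-1 \right)}} = - \frac{7633}{\left(-12\right) 99} = - \frac{7633}{-1188} = \left(-7633\right) \left(- \frac{1}{1188}\right) = \frac{7633}{1188}$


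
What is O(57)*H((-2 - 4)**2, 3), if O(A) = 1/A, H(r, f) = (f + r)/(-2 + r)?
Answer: 13/646 ≈ 0.020124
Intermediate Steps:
H(r, f) = (f + r)/(-2 + r)
O(57)*H((-2 - 4)**2, 3) = ((3 + (-2 - 4)**2)/(-2 + (-2 - 4)**2))/57 = ((3 + (-6)**2)/(-2 + (-6)**2))/57 = ((3 + 36)/(-2 + 36))/57 = (39/34)/57 = ((1/34)*39)/57 = (1/57)*(39/34) = 13/646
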